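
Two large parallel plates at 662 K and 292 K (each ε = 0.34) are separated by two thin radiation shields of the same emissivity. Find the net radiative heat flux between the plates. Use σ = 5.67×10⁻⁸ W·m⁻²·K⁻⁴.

Each of the 3 gaps contributes resistance (2/ε − 1) = 2/0.34 − 1 = 4.882; total = 14.65.
q = σ(T₁⁴ − T₂⁴) / 14.65 = 5.67×10⁻⁸ × 1.85×10^11 / 14.65 = 715 W/m².

q ≈ 715 W/m²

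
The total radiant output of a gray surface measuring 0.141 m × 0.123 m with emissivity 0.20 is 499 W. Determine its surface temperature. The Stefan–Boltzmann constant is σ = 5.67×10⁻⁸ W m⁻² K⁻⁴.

A = 0.141 × 0.123 = 0.0173 m².
From P = εσAT⁴, T = (P / εσA)^(1/4) = (499 / (0.20 × 5.67×10⁻⁸ × 0.0173))^(1/4).
T = (2.54×10^12)^(1/4) = 1260 K.

T ≈ 1260 K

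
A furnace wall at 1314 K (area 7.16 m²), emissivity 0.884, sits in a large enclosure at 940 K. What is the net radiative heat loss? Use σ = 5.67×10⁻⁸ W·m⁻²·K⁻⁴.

Q = εσA(T⁴ − T_s⁴). T⁴ − T_s⁴ = (1314)⁴ − (940)⁴ = 2.98×10^12 − 7.81×10^11 = 2.20×10^12 K⁴.
Q = 0.884 × 5.67×10⁻⁸ × 7.16 × 2.20×10^12 = 7.90×10^5 W.

Q ≈ 7.90×10^5 W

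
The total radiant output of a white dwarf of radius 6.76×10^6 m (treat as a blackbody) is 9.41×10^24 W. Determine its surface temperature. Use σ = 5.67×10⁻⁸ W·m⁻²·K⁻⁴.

T ≈ 23200 K

A = 4πr² = 4π × (6.76×10^6)² = 5.74×10^14 m².
From P = σAT⁴, T = (P / σA)^(1/4) = (9.41×10^24 / (5.67×10⁻⁸ × 5.74×10^14))^(1/4).
T = (2.89×10^17)^(1/4) = 23200 K.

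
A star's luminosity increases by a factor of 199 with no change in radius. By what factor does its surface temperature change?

factor ≈ 3.76

P ∝ T⁴ ⇒ T ∝ P^(1/4), so T scales by (199)^(1/4) = 3.76.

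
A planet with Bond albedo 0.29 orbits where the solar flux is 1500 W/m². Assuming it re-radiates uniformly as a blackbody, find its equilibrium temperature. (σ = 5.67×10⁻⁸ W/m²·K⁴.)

T ≈ 262 K

Power absorbed = (1−a)S·πR²; power emitted = 4πR²σT⁴. Equating and cancelling πR²:
T = ((1−a)S / 4σ)^(1/4) = (1060 / (4 × 5.67×10⁻⁸))^(1/4) = (4.70×10^9)^(1/4).
T = 262 K.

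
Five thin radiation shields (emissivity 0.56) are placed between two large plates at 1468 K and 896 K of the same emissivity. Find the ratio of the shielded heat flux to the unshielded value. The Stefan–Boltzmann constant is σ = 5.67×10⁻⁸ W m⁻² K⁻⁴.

With N identical shields there are N+1 = 6 gaps in series, each with the same radiative resistance, so the flux falls to 1/(N+1) of its unshielded value.

ratio ≈ 0.167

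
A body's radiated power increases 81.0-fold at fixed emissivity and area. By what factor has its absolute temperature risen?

P ∝ T⁴ ⇒ T ∝ P^(1/4), so T scales by (81.0)^(1/4) = 3.00.

factor ≈ 3.00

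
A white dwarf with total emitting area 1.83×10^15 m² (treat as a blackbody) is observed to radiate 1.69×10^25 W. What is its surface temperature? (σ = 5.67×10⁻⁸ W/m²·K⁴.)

From P = σAT⁴, T = (P / σA)^(1/4) = (1.69×10^25 / (5.67×10⁻⁸ × 1.83×10^15))^(1/4).
T = (1.63×10^17)^(1/4) = 20100 K.

T ≈ 20100 K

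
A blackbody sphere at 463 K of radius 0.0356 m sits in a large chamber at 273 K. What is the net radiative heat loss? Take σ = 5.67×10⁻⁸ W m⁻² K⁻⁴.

A = 4πr² = 4π × (0.0356)² = 0.0159 m².
Q = σA(T⁴ − T_s⁴). T⁴ − T_s⁴ = (463)⁴ − (273)⁴ = 4.60×10^10 − 5.55×10^9 = 4.04×10^10 K⁴.
Q = 5.67×10⁻⁸ × 0.0159 × 4.04×10^10 = 36.5 W.

Q ≈ 36.5 W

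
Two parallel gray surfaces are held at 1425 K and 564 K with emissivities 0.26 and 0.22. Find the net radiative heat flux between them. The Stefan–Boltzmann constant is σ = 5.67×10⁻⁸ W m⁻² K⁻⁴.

For two large parallel gray plates, q = σ(T₁⁴ − T₂⁴) / (1/ε₁ + 1/ε₂ − 1).
1/ε₁ + 1/ε₂ − 1 = 1/0.26 + 1/0.22 − 1 = 7.392.
T₁⁴ − T₂⁴ = 4.12×10^12 − 1.01×10^11 = 4.02×10^12 K⁴.
q = 5.67×10⁻⁸ × 4.02×10^12 / 7.392 = 30900 W/m².

q ≈ 30900 W/m²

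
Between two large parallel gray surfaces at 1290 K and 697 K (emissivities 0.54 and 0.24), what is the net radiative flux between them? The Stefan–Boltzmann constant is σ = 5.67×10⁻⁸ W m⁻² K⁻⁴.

q ≈ 28600 W/m²

For two large parallel gray plates, q = σ(T₁⁴ − T₂⁴) / (1/ε₁ + 1/ε₂ − 1).
1/ε₁ + 1/ε₂ − 1 = 1/0.54 + 1/0.24 − 1 = 5.019.
T₁⁴ − T₂⁴ = 2.77×10^12 − 2.36×10^11 = 2.53×10^12 K⁴.
q = 5.67×10⁻⁸ × 2.53×10^12 / 5.019 = 28600 W/m².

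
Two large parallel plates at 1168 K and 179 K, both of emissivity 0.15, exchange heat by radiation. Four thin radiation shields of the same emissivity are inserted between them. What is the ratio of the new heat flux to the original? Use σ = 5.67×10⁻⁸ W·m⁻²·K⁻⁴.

ratio ≈ 0.200

With N identical shields there are N+1 = 5 gaps in series, each with the same radiative resistance, so the flux falls to 1/(N+1) of its unshielded value.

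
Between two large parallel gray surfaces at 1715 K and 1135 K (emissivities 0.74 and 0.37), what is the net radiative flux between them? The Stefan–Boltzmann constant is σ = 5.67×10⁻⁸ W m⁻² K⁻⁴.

For two large parallel gray plates, q = σ(T₁⁴ − T₂⁴) / (1/ε₁ + 1/ε₂ − 1).
1/ε₁ + 1/ε₂ − 1 = 1/0.74 + 1/0.37 − 1 = 3.054.
T₁⁴ − T₂⁴ = 8.65×10^12 − 1.66×10^12 = 6.99×10^12 K⁴.
q = 5.67×10⁻⁸ × 6.99×10^12 / 3.054 = 1.30×10^5 W/m².

q ≈ 1.30×10^5 W/m²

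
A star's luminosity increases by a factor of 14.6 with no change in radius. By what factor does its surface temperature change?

factor ≈ 1.95

P ∝ T⁴ ⇒ T ∝ P^(1/4), so T scales by (14.6)^(1/4) = 1.95.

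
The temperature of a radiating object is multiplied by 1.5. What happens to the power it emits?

P ∝ T⁴, so the power scales as (1.5)⁴ = 5.06.

factor ≈ 5.06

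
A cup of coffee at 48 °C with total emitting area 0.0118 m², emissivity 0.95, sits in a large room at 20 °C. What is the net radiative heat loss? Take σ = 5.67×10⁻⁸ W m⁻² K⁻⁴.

Convert: 48 °C = 321 K; 20 °C = 293 K.
Q = εσA(T⁴ − T_s⁴). T⁴ − T_s⁴ = (321)⁴ − (293)⁴ = 1.06×10^10 − 7.37×10^9 = 3.25×10^9 K⁴.
Q = 0.95 × 5.67×10⁻⁸ × 0.0118 × 3.25×10^9 = 2.06 W.

Q ≈ 2.06 W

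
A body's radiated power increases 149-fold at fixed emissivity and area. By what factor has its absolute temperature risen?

factor ≈ 3.49

P ∝ T⁴ ⇒ T ∝ P^(1/4), so T scales by (149)^(1/4) = 3.49.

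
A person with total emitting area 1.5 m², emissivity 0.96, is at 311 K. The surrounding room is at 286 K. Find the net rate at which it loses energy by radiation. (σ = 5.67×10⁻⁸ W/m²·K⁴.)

Q = εσA(T⁴ − T_s⁴). T⁴ − T_s⁴ = (311)⁴ − (286)⁴ = 9.35×10^9 − 6.69×10^9 = 2.66×10^9 K⁴.
Q = 0.96 × 5.67×10⁻⁸ × 1.50 × 2.66×10^9 = 218 W.

Q ≈ 218 W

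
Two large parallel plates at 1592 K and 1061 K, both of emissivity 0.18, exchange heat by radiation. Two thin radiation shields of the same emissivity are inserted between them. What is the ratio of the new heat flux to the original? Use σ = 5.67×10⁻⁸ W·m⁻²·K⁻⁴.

With N identical shields there are N+1 = 3 gaps in series, each with the same radiative resistance, so the flux falls to 1/(N+1) of its unshielded value.

ratio ≈ 0.333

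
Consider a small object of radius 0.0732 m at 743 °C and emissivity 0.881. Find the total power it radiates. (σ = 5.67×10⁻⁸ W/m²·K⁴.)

A = 4πr² = 4π × (0.0732)² = 0.0673 m².
743 °C = 1016 K.
Stefan–Boltzmann: P = εσAT⁴ = 0.881 × 5.67×10⁻⁸ × 0.0673 × (1016)⁴ = 0.881 × 5.67×10⁻⁸ × 0.0673 × 1.07×10^12.
P = 3580 W.

P ≈ 3580 W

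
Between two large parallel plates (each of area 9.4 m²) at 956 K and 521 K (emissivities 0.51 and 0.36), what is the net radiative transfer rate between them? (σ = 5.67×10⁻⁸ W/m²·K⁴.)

Q ≈ 1.09×10^5 W

For two large parallel gray plates, q = σ(T₁⁴ − T₂⁴) / (1/ε₁ + 1/ε₂ − 1).
1/ε₁ + 1/ε₂ − 1 = 1/0.51 + 1/0.36 − 1 = 3.739.
T₁⁴ − T₂⁴ = 8.35×10^11 − 7.37×10^10 = 7.62×10^11 K⁴.
q = 5.67×10⁻⁸ × 7.62×10^11 / 3.739 = 11600 W/m².
Q = q·A = 11600 × 9.4 = 1.09×10^5 W.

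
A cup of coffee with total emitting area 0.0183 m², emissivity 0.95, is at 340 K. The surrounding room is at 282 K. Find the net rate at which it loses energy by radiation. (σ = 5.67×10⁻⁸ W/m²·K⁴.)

Q = εσA(T⁴ − T_s⁴). T⁴ − T_s⁴ = (340)⁴ − (282)⁴ = 1.34×10^10 − 6.32×10^9 = 7.04×10^9 K⁴.
Q = 0.95 × 5.67×10⁻⁸ × 0.0183 × 7.04×10^9 = 6.94 W.

Q ≈ 6.94 W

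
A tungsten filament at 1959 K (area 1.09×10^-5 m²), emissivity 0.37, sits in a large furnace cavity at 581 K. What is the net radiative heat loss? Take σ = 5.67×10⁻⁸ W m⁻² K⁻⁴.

Q ≈ 3.34 W

Q = εσA(T⁴ − T_s⁴). T⁴ − T_s⁴ = (1959)⁴ − (581)⁴ = 1.47×10^13 − 1.14×10^11 = 1.46×10^13 K⁴.
Q = 0.37 × 5.67×10⁻⁸ × 1.09×10^-5 × 1.46×10^13 = 3.34 W.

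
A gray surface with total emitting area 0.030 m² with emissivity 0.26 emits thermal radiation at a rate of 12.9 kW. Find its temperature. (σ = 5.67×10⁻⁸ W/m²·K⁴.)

T ≈ 2320 K

From P = εσAT⁴, T = (P / εσA)^(1/4) = (12900 / (0.26 × 5.67×10⁻⁸ × 0.0300))^(1/4).
T = (2.92×10^13)^(1/4) = 2320 K.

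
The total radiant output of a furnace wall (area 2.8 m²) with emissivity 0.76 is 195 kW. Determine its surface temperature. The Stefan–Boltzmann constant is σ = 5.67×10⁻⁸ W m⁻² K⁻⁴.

T ≈ 1130 K

From P = εσAT⁴, T = (P / εσA)^(1/4) = (1.95×10^5 / (0.76 × 5.67×10⁻⁸ × 2.80))^(1/4).
T = (1.62×10^12)^(1/4) = 1130 K.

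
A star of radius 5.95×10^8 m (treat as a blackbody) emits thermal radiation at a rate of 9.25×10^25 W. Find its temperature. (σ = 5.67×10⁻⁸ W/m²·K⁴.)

T ≈ 4380 K

A = 4πr² = 4π × (5.95×10^8)² = 4.45×10^18 m².
From P = σAT⁴, T = (P / σA)^(1/4) = (9.25×10^25 / (5.67×10⁻⁸ × 4.45×10^18))^(1/4).
T = (3.67×10^14)^(1/4) = 4380 K.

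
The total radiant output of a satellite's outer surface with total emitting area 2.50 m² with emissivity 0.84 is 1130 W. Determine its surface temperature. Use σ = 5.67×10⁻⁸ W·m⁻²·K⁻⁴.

From P = εσAT⁴, T = (P / εσA)^(1/4) = (1130 / (0.84 × 5.67×10⁻⁸ × 2.50))^(1/4).
T = (9.49×10^9)^(1/4) = 312 K.

T ≈ 312 K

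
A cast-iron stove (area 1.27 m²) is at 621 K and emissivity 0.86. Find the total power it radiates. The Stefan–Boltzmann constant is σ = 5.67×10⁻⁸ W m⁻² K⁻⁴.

Stefan–Boltzmann: P = εσAT⁴ = 0.86 × 5.67×10⁻⁸ × 1.27 × (621)⁴ = 0.86 × 5.67×10⁻⁸ × 1.27 × 1.49×10^11.
P = 9210 W.

P ≈ 9210 W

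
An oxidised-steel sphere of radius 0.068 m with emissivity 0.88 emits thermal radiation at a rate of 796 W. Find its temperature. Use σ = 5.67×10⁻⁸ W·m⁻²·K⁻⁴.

A = 4πr² = 4π × (0.068)² = 0.0581 m².
From P = εσAT⁴, T = (P / εσA)^(1/4) = (796 / (0.88 × 5.67×10⁻⁸ × 0.0581))^(1/4).
T = (2.75×10^11)^(1/4) = 724 K.

T ≈ 724 K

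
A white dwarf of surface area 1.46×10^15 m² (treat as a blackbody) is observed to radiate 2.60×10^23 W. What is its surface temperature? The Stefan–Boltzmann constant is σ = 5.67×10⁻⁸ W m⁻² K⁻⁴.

From P = σAT⁴, T = (P / σA)^(1/4) = (2.60×10^23 / (5.67×10⁻⁸ × 1.46×10^15))^(1/4).
T = (3.14×10^15)^(1/4) = 7490 K.

T ≈ 7490 K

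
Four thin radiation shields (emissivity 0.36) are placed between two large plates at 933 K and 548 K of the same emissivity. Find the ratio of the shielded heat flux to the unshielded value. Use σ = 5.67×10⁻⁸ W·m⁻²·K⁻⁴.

ratio ≈ 0.200

With N identical shields there are N+1 = 5 gaps in series, each with the same radiative resistance, so the flux falls to 1/(N+1) of its unshielded value.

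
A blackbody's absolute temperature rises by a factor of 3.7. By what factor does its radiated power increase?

factor ≈ 187

P ∝ T⁴, so the power scales as (3.7)⁴ = 187.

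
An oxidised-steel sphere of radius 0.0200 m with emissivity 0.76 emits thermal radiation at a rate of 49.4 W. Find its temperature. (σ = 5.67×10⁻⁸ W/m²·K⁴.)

A = 4πr² = 4π × (0.0200)² = 5.03×10^-3 m².
From P = εσAT⁴, T = (P / εσA)^(1/4) = (49.4 / (0.76 × 5.67×10⁻⁸ × 5.03×10^-3))^(1/4).
T = (2.28×10^11)^(1/4) = 691 K.

T ≈ 691 K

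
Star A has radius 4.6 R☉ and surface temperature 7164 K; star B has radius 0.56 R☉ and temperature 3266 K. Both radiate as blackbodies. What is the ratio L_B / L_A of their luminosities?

L_B/L_A ≈ 6.40×10^-4

L = 4πR²σT⁴ ∝ R²T⁴, so L_B/L_A = (0.56/4.6)² × (3266/7164)⁴ = 0.0148 × 0.0432 = 6.40×10^-4.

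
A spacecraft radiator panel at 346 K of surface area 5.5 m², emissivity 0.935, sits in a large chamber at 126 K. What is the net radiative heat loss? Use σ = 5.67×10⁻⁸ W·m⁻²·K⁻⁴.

Q ≈ 4110 W

Q = εσA(T⁴ − T_s⁴). T⁴ − T_s⁴ = (346)⁴ − (126)⁴ = 1.43×10^10 − 2.52×10^8 = 1.41×10^10 K⁴.
Q = 0.935 × 5.67×10⁻⁸ × 5.50 × 1.41×10^10 = 4110 W.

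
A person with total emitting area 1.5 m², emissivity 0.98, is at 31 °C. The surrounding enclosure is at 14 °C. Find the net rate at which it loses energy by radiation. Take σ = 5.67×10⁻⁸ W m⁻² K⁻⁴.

Q ≈ 146 W

Convert: 31 °C = 304 K; 14 °C = 287 K.
Q = εσA(T⁴ − T_s⁴). T⁴ − T_s⁴ = (304)⁴ − (287)⁴ = 8.54×10^9 − 6.78×10^9 = 1.76×10^9 K⁴.
Q = 0.98 × 5.67×10⁻⁸ × 1.50 × 1.76×10^9 = 146 W.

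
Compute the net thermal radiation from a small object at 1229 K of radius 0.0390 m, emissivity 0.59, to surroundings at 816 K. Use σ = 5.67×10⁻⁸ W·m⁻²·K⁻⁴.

Q ≈ 1180 W

A = 4πr² = 4π × (0.0390)² = 0.0191 m².
Q = εσA(T⁴ − T_s⁴). T⁴ − T_s⁴ = (1229)⁴ − (816)⁴ = 2.28×10^12 − 4.43×10^11 = 1.84×10^12 K⁴.
Q = 0.59 × 5.67×10⁻⁸ × 0.0191 × 1.84×10^12 = 1180 W.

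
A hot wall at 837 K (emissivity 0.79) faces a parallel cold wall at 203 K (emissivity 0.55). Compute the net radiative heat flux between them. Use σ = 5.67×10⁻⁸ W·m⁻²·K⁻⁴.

For two large parallel gray plates, q = σ(T₁⁴ − T₂⁴) / (1/ε₁ + 1/ε₂ − 1).
1/ε₁ + 1/ε₂ − 1 = 1/0.79 + 1/0.55 − 1 = 2.084.
T₁⁴ − T₂⁴ = 4.91×10^11 − 1.70×10^9 = 4.89×10^11 K⁴.
q = 5.67×10⁻⁸ × 4.89×10^11 / 2.084 = 13300 W/m².

q ≈ 13300 W/m²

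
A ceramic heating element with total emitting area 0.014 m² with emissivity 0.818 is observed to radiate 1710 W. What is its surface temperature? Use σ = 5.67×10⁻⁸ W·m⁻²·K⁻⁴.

T ≈ 1270 K

From P = εσAT⁴, T = (P / εσA)^(1/4) = (1710 / (0.818 × 5.67×10⁻⁸ × 0.0140))^(1/4).
T = (2.63×10^12)^(1/4) = 1270 K.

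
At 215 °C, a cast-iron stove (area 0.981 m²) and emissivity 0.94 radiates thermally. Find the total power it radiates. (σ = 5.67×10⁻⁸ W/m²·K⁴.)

P ≈ 2970 W

215 °C = 488 K.
Stefan–Boltzmann: P = εσAT⁴ = 0.94 × 5.67×10⁻⁸ × 0.981 × (488)⁴ = 0.94 × 5.67×10⁻⁸ × 0.981 × 5.67×10^10.
P = 2970 W.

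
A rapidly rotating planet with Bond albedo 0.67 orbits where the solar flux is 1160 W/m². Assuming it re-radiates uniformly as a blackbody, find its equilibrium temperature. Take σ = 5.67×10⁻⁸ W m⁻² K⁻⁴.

T ≈ 203 K

Power absorbed = (1−a)S·πR²; power emitted = 4πR²σT⁴. Equating and cancelling πR²:
T = ((1−a)S / 4σ)^(1/4) = (383 / (4 × 5.67×10⁻⁸))^(1/4) = (1.69×10^9)^(1/4).
T = 203 K.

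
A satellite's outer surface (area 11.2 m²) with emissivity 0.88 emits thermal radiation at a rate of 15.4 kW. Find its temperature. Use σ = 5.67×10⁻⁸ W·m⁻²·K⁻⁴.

From P = εσAT⁴, T = (P / εσA)^(1/4) = (15400 / (0.88 × 5.67×10⁻⁸ × 11.2))^(1/4).
T = (2.76×10^10)^(1/4) = 407 K.

T ≈ 407 K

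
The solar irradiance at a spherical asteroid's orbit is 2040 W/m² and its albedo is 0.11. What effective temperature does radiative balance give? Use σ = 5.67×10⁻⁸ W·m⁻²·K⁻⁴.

T ≈ 299 K

Power absorbed = (1−a)S·πR²; power emitted = 4πR²σT⁴. Equating and cancelling πR²:
T = ((1−a)S / 4σ)^(1/4) = (1820 / (4 × 5.67×10⁻⁸))^(1/4) = (8.01×10^9)^(1/4).
T = 299 K.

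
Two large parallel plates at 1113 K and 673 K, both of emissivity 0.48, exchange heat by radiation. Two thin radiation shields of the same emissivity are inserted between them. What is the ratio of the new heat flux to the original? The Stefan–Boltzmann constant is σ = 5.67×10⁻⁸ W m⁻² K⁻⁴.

With N identical shields there are N+1 = 3 gaps in series, each with the same radiative resistance, so the flux falls to 1/(N+1) of its unshielded value.

ratio ≈ 0.333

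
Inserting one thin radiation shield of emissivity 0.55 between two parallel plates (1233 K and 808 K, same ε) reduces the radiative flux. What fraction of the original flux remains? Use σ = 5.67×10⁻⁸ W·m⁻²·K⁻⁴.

ratio ≈ 0.500

With N identical shields there are N+1 = 2 gaps in series, each with the same radiative resistance, so the flux falls to 1/(N+1) of its unshielded value.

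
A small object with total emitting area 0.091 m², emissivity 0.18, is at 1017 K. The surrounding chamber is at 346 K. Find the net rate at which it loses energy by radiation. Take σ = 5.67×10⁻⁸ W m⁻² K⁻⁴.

Q ≈ 980 W

Q = εσA(T⁴ − T_s⁴). T⁴ − T_s⁴ = (1017)⁴ − (346)⁴ = 1.07×10^12 − 1.43×10^10 = 1.06×10^12 K⁴.
Q = 0.18 × 5.67×10⁻⁸ × 0.0910 × 1.06×10^12 = 980 W.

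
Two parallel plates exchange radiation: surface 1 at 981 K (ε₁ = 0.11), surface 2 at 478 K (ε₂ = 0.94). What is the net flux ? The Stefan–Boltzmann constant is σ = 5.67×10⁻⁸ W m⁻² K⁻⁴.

For two large parallel gray plates, q = σ(T₁⁴ − T₂⁴) / (1/ε₁ + 1/ε₂ − 1).
1/ε₁ + 1/ε₂ − 1 = 1/0.11 + 1/0.94 − 1 = 9.155.
T₁⁴ − T₂⁴ = 9.26×10^11 − 5.22×10^10 = 8.74×10^11 K⁴.
q = 5.67×10⁻⁸ × 8.74×10^11 / 9.155 = 5410 W/m².

q ≈ 5410 W/m²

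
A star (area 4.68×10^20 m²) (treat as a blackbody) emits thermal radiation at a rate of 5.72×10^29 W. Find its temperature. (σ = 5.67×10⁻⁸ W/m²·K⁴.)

From P = σAT⁴, T = (P / σA)^(1/4) = (5.72×10^29 / (5.67×10⁻⁸ × 4.68×10^20))^(1/4).
T = (2.16×10^16)^(1/4) = 12100 K.

T ≈ 12100 K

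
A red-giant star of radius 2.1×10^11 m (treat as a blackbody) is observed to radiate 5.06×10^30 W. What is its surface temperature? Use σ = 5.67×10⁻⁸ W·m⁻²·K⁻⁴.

A = 4πr² = 4π × (2.1×10^11)² = 5.54×10^23 m².
From P = σAT⁴, T = (P / σA)^(1/4) = (5.06×10^30 / (5.67×10⁻⁸ × 5.54×10^23))^(1/4).
T = (1.61×10^14)^(1/4) = 3560 K.

T ≈ 3560 K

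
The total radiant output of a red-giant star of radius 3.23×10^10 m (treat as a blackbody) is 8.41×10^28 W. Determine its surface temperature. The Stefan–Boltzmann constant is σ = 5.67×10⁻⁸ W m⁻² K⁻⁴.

T ≈ 3260 K

A = 4πr² = 4π × (3.23×10^10)² = 1.31×10^22 m².
From P = σAT⁴, T = (P / σA)^(1/4) = (8.41×10^28 / (5.67×10⁻⁸ × 1.31×10^22))^(1/4).
T = (1.13×10^14)^(1/4) = 3260 K.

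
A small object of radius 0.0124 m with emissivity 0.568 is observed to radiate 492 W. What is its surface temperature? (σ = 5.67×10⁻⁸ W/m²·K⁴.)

T ≈ 1680 K

A = 4πr² = 4π × (0.0124)² = 1.93×10^-3 m².
From P = εσAT⁴, T = (P / εσA)^(1/4) = (492 / (0.568 × 5.67×10⁻⁸ × 1.93×10^-3))^(1/4).
T = (7.91×10^12)^(1/4) = 1680 K.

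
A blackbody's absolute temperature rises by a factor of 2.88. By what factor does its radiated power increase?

P ∝ T⁴, so the power scales as (2.88)⁴ = 68.8.

factor ≈ 68.8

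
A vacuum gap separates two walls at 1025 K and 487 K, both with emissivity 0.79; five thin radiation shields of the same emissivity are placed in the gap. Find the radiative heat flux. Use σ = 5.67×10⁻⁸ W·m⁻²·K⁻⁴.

q ≈ 6460 W/m²

Each of the 6 gaps contributes resistance (2/ε − 1) = 2/0.79 − 1 = 1.532; total = 9.190.
q = σ(T₁⁴ − T₂⁴) / 9.190 = 5.67×10⁻⁸ × 1.05×10^12 / 9.190 = 6460 W/m².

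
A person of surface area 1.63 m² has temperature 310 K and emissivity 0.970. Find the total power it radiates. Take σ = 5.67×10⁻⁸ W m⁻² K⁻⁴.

P ≈ 828 W

P = εσAT⁴ = 0.970 × 5.67×10⁻⁸ × 1.63 × (310)⁴ = 0.970 × 5.67×10⁻⁸ × 1.63 × 9.24×10^9.
P = 828 W.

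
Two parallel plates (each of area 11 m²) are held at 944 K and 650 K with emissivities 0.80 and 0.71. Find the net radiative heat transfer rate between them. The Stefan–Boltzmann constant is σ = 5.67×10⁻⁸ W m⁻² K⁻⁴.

For two large parallel gray plates, q = σ(T₁⁴ − T₂⁴) / (1/ε₁ + 1/ε₂ − 1).
1/ε₁ + 1/ε₂ − 1 = 1/0.80 + 1/0.71 − 1 = 1.658.
T₁⁴ − T₂⁴ = 7.94×10^11 − 1.79×10^11 = 6.16×10^11 K⁴.
q = 5.67×10⁻⁸ × 6.16×10^11 / 1.658 = 21000 W/m².
Q = q·A = 21000 × 11 = 2.32×10^5 W.

Q ≈ 2.32×10^5 W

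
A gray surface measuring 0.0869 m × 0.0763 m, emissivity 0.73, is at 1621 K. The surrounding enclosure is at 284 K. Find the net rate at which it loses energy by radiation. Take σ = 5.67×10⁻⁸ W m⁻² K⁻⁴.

Q ≈ 1890 W

A = 0.0869 × 0.0763 = 6.63×10^-3 m².
Q = εσA(T⁴ − T_s⁴). T⁴ − T_s⁴ = (1621)⁴ − (284)⁴ = 6.90×10^12 − 6.51×10^9 = 6.90×10^12 K⁴.
Q = 0.73 × 5.67×10⁻⁸ × 6.63×10^-3 × 6.90×10^12 = 1890 W.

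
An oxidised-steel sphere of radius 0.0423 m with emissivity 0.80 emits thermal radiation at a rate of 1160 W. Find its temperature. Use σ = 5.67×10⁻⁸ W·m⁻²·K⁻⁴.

T ≈ 1030 K

A = 4πr² = 4π × (0.0423)² = 0.0225 m².
From P = εσAT⁴, T = (P / εσA)^(1/4) = (1160 / (0.80 × 5.67×10⁻⁸ × 0.0225))^(1/4).
T = (1.14×10^12)^(1/4) = 1030 K.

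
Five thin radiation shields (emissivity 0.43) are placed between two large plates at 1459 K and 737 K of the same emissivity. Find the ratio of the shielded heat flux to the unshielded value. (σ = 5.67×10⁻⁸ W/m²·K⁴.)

ratio ≈ 0.167

With N identical shields there are N+1 = 6 gaps in series, each with the same radiative resistance, so the flux falls to 1/(N+1) of its unshielded value.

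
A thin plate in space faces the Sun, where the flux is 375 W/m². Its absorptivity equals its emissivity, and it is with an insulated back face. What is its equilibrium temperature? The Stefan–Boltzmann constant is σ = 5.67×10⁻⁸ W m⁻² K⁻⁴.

T ≈ 285 K

Absorbed flux αS = emitted flux εσT⁴ (one radiating face); with α = ε, T = (S/σ)^(1/4).
T = (375 / 5.67×10⁻⁸)^(1/4) = (6.61×10^9)^(1/4).
T = 285 K.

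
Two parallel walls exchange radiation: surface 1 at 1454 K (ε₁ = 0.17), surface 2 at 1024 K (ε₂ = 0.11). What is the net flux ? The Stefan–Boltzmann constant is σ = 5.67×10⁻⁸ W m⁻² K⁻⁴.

For two large parallel gray plates, q = σ(T₁⁴ − T₂⁴) / (1/ε₁ + 1/ε₂ − 1).
1/ε₁ + 1/ε₂ − 1 = 1/0.17 + 1/0.11 − 1 = 13.97.
T₁⁴ − T₂⁴ = 4.47×10^12 − 1.10×10^12 = 3.37×10^12 K⁴.
q = 5.67×10⁻⁸ × 3.37×10^12 / 13.97 = 13700 W/m².

q ≈ 13700 W/m²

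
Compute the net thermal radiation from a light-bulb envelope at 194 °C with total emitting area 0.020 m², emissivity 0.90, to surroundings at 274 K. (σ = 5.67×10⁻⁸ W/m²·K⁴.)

Convert: 194 °C = 467 K.
Q = εσA(T⁴ − T_s⁴). T⁴ − T_s⁴ = (467)⁴ − (274)⁴ = 4.76×10^10 − 5.64×10^9 = 4.19×10^10 K⁴.
Q = 0.90 × 5.67×10⁻⁸ × 0.0200 × 4.19×10^10 = 42.8 W.

Q ≈ 42.8 W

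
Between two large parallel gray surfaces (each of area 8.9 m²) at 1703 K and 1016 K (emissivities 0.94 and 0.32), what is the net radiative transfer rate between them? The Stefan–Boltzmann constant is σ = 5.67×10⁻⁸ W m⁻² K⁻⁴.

Q ≈ 1.16×10^6 W

For two large parallel gray plates, q = σ(T₁⁴ − T₂⁴) / (1/ε₁ + 1/ε₂ − 1).
1/ε₁ + 1/ε₂ − 1 = 1/0.94 + 1/0.32 − 1 = 3.189.
T₁⁴ − T₂⁴ = 8.41×10^12 − 1.07×10^12 = 7.35×10^12 K⁴.
q = 5.67×10⁻⁸ × 7.35×10^12 / 3.189 = 1.31×10^5 W/m².
Q = q·A = 1.31×10^5 × 8.9 = 1.16×10^6 W.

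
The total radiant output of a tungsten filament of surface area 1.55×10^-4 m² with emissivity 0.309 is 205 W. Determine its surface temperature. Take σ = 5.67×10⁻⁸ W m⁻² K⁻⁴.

T ≈ 2950 K

From P = εσAT⁴, T = (P / εσA)^(1/4) = (205 / (0.309 × 5.67×10⁻⁸ × 1.55×10^-4))^(1/4).
T = (7.55×10^13)^(1/4) = 2950 K.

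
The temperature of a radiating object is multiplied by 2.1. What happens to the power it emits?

P ∝ T⁴, so the power scales as (2.1)⁴ = 19.4.

factor ≈ 19.4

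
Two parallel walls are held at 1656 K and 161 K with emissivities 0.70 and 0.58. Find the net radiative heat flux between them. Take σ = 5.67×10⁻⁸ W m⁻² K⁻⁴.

For two large parallel gray plates, q = σ(T₁⁴ − T₂⁴) / (1/ε₁ + 1/ε₂ − 1).
1/ε₁ + 1/ε₂ − 1 = 1/0.70 + 1/0.58 − 1 = 2.153.
T₁⁴ − T₂⁴ = 7.52×10^12 − 6.72×10^8 = 7.52×10^12 K⁴.
q = 5.67×10⁻⁸ × 7.52×10^12 / 2.153 = 1.98×10^5 W/m².

q ≈ 1.98×10^5 W/m²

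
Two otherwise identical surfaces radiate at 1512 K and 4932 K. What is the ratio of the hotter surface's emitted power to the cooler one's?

ratio ≈ 113

P ∝ T⁴, so the ratio is (4932/1512)⁴ = (3.262)⁴ = 113.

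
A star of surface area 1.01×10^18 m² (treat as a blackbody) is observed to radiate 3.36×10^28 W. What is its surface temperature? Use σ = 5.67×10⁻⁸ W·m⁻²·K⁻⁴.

From P = σAT⁴, T = (P / σA)^(1/4) = (3.36×10^28 / (5.67×10⁻⁸ × 1.01×10^18))^(1/4).
T = (5.87×10^17)^(1/4) = 27700 K.

T ≈ 27700 K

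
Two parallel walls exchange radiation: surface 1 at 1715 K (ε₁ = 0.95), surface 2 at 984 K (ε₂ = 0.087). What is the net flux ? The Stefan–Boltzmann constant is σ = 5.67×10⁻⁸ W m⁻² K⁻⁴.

For two large parallel gray plates, q = σ(T₁⁴ − T₂⁴) / (1/ε₁ + 1/ε₂ − 1).
1/ε₁ + 1/ε₂ − 1 = 1/0.95 + 1/0.087 − 1 = 11.55.
T₁⁴ − T₂⁴ = 8.65×10^12 − 9.38×10^11 = 7.71×10^12 K⁴.
q = 5.67×10⁻⁸ × 7.71×10^12 / 11.55 = 37900 W/m².

q ≈ 37900 W/m²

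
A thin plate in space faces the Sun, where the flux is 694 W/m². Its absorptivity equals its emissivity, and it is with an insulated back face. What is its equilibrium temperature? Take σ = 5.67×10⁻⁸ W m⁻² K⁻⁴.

T ≈ 333 K

Absorbed flux αS = emitted flux εσT⁴ (one radiating face); with α = ε, T = (S/σ)^(1/4).
T = (694 / 5.67×10⁻⁸)^(1/4) = (1.22×10^10)^(1/4).
T = 333 K.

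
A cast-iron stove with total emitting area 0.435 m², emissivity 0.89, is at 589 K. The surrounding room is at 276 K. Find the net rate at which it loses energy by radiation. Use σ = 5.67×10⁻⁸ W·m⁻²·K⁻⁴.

Q = εσA(T⁴ − T_s⁴). T⁴ − T_s⁴ = (589)⁴ − (276)⁴ = 1.20×10^11 − 5.80×10^9 = 1.15×10^11 K⁴.
Q = 0.89 × 5.67×10⁻⁸ × 0.435 × 1.15×10^11 = 2510 W.

Q ≈ 2510 W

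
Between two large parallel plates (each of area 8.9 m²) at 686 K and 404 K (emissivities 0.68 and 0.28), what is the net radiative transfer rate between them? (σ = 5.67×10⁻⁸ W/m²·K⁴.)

Q ≈ 24300 W

For two large parallel gray plates, q = σ(T₁⁴ − T₂⁴) / (1/ε₁ + 1/ε₂ − 1).
1/ε₁ + 1/ε₂ − 1 = 1/0.68 + 1/0.28 − 1 = 4.042.
T₁⁴ − T₂⁴ = 2.21×10^11 − 2.66×10^10 = 1.95×10^11 K⁴.
q = 5.67×10⁻⁸ × 1.95×10^11 / 4.042 = 2730 W/m².
Q = q·A = 2730 × 8.9 = 24300 W.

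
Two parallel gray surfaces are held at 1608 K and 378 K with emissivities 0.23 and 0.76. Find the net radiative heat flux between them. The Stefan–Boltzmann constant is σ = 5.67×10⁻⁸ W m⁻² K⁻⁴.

q ≈ 81000 W/m²

For two large parallel gray plates, q = σ(T₁⁴ − T₂⁴) / (1/ε₁ + 1/ε₂ − 1).
1/ε₁ + 1/ε₂ − 1 = 1/0.23 + 1/0.76 − 1 = 4.664.
T₁⁴ − T₂⁴ = 6.69×10^12 − 2.04×10^10 = 6.67×10^12 K⁴.
q = 5.67×10⁻⁸ × 6.67×10^12 / 4.664 = 81000 W/m².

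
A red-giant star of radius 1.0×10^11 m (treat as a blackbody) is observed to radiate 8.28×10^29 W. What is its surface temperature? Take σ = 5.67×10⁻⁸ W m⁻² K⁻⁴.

T ≈ 3280 K

A = 4πr² = 4π × (1.0×10^11)² = 1.26×10^23 m².
From P = σAT⁴, T = (P / σA)^(1/4) = (8.28×10^29 / (5.67×10⁻⁸ × 1.26×10^23))^(1/4).
T = (1.16×10^14)^(1/4) = 3280 K.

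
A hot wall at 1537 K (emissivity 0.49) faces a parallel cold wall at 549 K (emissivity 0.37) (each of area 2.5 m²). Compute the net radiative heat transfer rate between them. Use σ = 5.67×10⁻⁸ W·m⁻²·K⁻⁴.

Q ≈ 2.08×10^5 W

For two large parallel gray plates, q = σ(T₁⁴ − T₂⁴) / (1/ε₁ + 1/ε₂ − 1).
1/ε₁ + 1/ε₂ − 1 = 1/0.49 + 1/0.37 − 1 = 3.744.
T₁⁴ − T₂⁴ = 5.58×10^12 − 9.08×10^10 = 5.49×10^12 K⁴.
q = 5.67×10⁻⁸ × 5.49×10^12 / 3.744 = 83200 W/m².
Q = q·A = 83200 × 2.5 = 2.08×10^5 W.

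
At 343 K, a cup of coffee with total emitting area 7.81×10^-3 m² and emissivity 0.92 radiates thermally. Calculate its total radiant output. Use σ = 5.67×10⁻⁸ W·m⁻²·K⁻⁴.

P = εσAT⁴ = 0.92 × 5.67×10⁻⁸ × 7.81×10^-3 × (343)⁴ = 0.92 × 5.67×10⁻⁸ × 7.81×10^-3 × 1.38×10^10.
P = 5.64 W.

P ≈ 5.64 W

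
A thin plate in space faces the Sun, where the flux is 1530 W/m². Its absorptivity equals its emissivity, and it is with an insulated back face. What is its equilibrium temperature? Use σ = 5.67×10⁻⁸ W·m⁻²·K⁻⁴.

T ≈ 405 K

Absorbed flux αS = emitted flux εσT⁴ (one radiating face); with α = ε, T = (S/σ)^(1/4).
T = (1530 / 5.67×10⁻⁸)^(1/4) = (2.70×10^10)^(1/4).
T = 405 K.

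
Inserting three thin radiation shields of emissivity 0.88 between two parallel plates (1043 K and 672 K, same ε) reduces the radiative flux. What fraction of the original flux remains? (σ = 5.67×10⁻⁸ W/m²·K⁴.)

ratio ≈ 0.250

With N identical shields there are N+1 = 4 gaps in series, each with the same radiative resistance, so the flux falls to 1/(N+1) of its unshielded value.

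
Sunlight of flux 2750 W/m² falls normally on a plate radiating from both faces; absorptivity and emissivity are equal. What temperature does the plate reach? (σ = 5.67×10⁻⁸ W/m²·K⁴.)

T ≈ 395 K

Absorbed flux αS = emitted flux 2εσT⁴ per unit area; with α = ε this gives T = (S/2σ)^(1/4).
T = (2750 / (2 × 5.67×10⁻⁸))^(1/4) = (2.43×10^10)^(1/4).
T = 395 K.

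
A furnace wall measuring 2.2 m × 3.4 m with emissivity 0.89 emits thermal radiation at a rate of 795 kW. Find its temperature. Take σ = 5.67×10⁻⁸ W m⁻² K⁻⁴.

T ≈ 1200 K

A = 2.2 × 3.4 = 7.48 m².
From P = εσAT⁴, T = (P / εσA)^(1/4) = (7.95×10^5 / (0.89 × 5.67×10⁻⁸ × 7.48))^(1/4).
T = (2.11×10^12)^(1/4) = 1200 K.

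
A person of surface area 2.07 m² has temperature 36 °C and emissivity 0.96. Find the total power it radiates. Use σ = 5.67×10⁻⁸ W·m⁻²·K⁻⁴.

P ≈ 1030 W

36 °C = 309 K.
Stefan–Boltzmann: P = εσAT⁴ = 0.96 × 5.67×10⁻⁸ × 2.07 × (309)⁴ = 0.96 × 5.67×10⁻⁸ × 2.07 × 9.12×10^9.
P = 1030 W.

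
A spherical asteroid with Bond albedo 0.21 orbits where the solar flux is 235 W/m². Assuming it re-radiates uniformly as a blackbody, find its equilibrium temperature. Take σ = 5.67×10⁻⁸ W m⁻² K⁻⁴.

Power absorbed = (1−a)S·πR²; power emitted = 4πR²σT⁴. Equating and cancelling πR²:
T = ((1−a)S / 4σ)^(1/4) = (186 / (4 × 5.67×10⁻⁸))^(1/4) = (8.19×10^8)^(1/4).
T = 169 K.

T ≈ 169 K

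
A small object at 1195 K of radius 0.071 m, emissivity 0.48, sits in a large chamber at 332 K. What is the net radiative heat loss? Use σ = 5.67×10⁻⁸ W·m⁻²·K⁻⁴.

Q ≈ 3490 W

A = 4πr² = 4π × (0.071)² = 0.0633 m².
Q = εσA(T⁴ − T_s⁴). T⁴ − T_s⁴ = (1195)⁴ − (332)⁴ = 2.04×10^12 − 1.21×10^10 = 2.03×10^12 K⁴.
Q = 0.48 × 5.67×10⁻⁸ × 0.0633 × 2.03×10^12 = 3490 W.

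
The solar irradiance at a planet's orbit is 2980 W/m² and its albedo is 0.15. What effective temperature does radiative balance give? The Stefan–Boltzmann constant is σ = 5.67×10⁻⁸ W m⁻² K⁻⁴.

Power absorbed = (1−a)S·πR²; power emitted = 4πR²σT⁴. Equating and cancelling πR²:
T = ((1−a)S / 4σ)^(1/4) = (2530 / (4 × 5.67×10⁻⁸))^(1/4) = (1.12×10^10)^(1/4).
T = 325 K.

T ≈ 325 K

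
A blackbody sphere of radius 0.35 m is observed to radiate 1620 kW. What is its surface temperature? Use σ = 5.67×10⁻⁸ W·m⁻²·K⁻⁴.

T ≈ 2080 K

A = 4πr² = 4π × (0.35)² = 1.54 m².
From P = σAT⁴, T = (P / σA)^(1/4) = (1.62×10^6 / (5.67×10⁻⁸ × 1.54))^(1/4).
T = (1.86×10^13)^(1/4) = 2080 K.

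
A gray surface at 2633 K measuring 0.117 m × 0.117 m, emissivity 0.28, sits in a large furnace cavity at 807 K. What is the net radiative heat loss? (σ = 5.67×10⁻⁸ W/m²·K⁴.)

A = 0.117 × 0.117 = 0.0137 m².
Q = εσA(T⁴ − T_s⁴). T⁴ − T_s⁴ = (2633)⁴ − (807)⁴ = 4.81×10^13 − 4.24×10^11 = 4.76×10^13 K⁴.
Q = 0.28 × 5.67×10⁻⁸ × 0.0137 × 4.76×10^13 = 10400 W.

Q ≈ 10400 W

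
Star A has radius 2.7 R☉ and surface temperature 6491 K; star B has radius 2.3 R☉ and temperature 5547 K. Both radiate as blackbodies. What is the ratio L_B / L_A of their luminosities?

L = 4πR²σT⁴ ∝ R²T⁴, so L_B/L_A = (2.3/2.7)² × (5547/6491)⁴ = 0.726 × 0.533 = 0.387.

L_B/L_A ≈ 0.387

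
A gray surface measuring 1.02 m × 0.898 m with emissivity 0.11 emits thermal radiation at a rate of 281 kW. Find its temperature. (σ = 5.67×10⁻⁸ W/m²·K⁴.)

T ≈ 2650 K

A = 1.02 × 0.898 = 0.916 m².
From P = εσAT⁴, T = (P / εσA)^(1/4) = (2.81×10^5 / (0.11 × 5.67×10⁻⁸ × 0.916))^(1/4).
T = (4.92×10^13)^(1/4) = 2650 K.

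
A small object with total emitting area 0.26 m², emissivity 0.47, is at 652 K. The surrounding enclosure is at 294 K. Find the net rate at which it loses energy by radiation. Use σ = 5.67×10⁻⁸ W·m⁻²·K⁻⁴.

Q ≈ 1200 W

Q = εσA(T⁴ − T_s⁴). T⁴ − T_s⁴ = (652)⁴ − (294)⁴ = 1.81×10^11 − 7.47×10^9 = 1.73×10^11 K⁴.
Q = 0.47 × 5.67×10⁻⁸ × 0.260 × 1.73×10^11 = 1200 W.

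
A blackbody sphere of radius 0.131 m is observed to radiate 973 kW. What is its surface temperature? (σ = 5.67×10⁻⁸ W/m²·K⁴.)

T ≈ 2990 K

A = 4πr² = 4π × (0.131)² = 0.216 m².
From P = σAT⁴, T = (P / σA)^(1/4) = (9.73×10^5 / (5.67×10⁻⁸ × 0.216))^(1/4).
T = (7.96×10^13)^(1/4) = 2990 K.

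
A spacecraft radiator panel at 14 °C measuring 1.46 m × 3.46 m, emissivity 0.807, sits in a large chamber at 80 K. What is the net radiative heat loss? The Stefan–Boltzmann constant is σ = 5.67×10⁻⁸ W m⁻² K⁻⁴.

A = 1.46 × 3.46 = 5.05 m².
Convert: 14 °C = 287 K.
Q = εσA(T⁴ − T_s⁴). T⁴ − T_s⁴ = (287)⁴ − (80)⁴ = 6.78×10^9 − 4.10×10^7 = 6.74×10^9 K⁴.
Q = 0.807 × 5.67×10⁻⁸ × 5.05 × 6.74×10^9 = 1560 W.

Q ≈ 1560 W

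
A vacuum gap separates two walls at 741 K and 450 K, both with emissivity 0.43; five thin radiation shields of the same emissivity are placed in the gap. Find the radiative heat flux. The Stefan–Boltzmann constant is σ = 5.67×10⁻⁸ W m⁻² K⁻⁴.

q ≈ 674 W/m²

Each of the 6 gaps contributes resistance (2/ε − 1) = 2/0.43 − 1 = 3.651; total = 21.91.
q = σ(T₁⁴ − T₂⁴) / 21.91 = 5.67×10⁻⁸ × 2.60×10^11 / 21.91 = 674 W/m².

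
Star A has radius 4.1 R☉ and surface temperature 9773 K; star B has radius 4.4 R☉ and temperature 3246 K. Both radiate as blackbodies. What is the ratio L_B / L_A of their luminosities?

L = 4πR²σT⁴ ∝ R²T⁴, so L_B/L_A = (4.4/4.1)² × (3246/9773)⁴ = 1.15 × 0.0122 = 0.0140.

L_B/L_A ≈ 0.0140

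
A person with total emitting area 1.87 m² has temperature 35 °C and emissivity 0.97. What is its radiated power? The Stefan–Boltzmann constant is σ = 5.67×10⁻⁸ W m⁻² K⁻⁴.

P ≈ 926 W

35 °C = 308 K.
P = εσAT⁴ = 0.97 × 5.67×10⁻⁸ × 1.87 × (308)⁴ = 0.97 × 5.67×10⁻⁸ × 1.87 × 9.00×10^9.
P = 926 W.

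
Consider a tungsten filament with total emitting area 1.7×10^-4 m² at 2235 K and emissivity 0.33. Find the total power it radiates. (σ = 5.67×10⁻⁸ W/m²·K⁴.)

P ≈ 79.4 W

Stefan–Boltzmann: P = εσAT⁴ = 0.33 × 5.67×10⁻⁸ × 1.70×10^-4 × (2235)⁴ = 0.33 × 5.67×10⁻⁸ × 1.70×10^-4 × 2.50×10^13.
P = 79.4 W.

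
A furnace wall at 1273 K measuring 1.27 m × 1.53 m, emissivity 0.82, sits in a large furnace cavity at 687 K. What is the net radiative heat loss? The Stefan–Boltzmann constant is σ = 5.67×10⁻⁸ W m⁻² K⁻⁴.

A = 1.27 × 1.53 = 1.94 m².
Q = εσA(T⁴ − T_s⁴). T⁴ − T_s⁴ = (1273)⁴ − (687)⁴ = 2.63×10^12 − 2.23×10^11 = 2.40×10^12 K⁴.
Q = 0.82 × 5.67×10⁻⁸ × 1.94 × 2.40×10^12 = 2.17×10^5 W.

Q ≈ 2.17×10^5 W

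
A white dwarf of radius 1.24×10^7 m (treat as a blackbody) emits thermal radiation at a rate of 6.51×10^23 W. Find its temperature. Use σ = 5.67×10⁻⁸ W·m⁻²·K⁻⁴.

A = 4πr² = 4π × (1.24×10^7)² = 1.93×10^15 m².
From P = σAT⁴, T = (P / σA)^(1/4) = (6.51×10^23 / (5.67×10⁻⁸ × 1.93×10^15))^(1/4).
T = (5.94×10^15)^(1/4) = 8780 K.

T ≈ 8780 K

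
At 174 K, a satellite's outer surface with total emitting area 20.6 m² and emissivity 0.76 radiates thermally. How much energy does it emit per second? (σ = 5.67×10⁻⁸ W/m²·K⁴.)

P = εσAT⁴ = 0.76 × 5.67×10⁻⁸ × 20.6 × (174)⁴ = 0.76 × 5.67×10⁻⁸ × 20.6 × 9.17×10^8.
P = 814 W.

P ≈ 814 W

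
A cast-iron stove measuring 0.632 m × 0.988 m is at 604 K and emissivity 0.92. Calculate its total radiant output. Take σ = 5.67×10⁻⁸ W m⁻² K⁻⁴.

P ≈ 4340 W

A = 0.632 × 0.988 = 0.624 m².
P = εσAT⁴ = 0.92 × 5.67×10⁻⁸ × 0.624 × (604)⁴ = 0.92 × 5.67×10⁻⁸ × 0.624 × 1.33×10^11.
P = 4340 W.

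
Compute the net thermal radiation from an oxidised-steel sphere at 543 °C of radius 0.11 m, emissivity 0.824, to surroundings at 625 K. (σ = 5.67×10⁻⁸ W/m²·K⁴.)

Q ≈ 2070 W

A = 4πr² = 4π × (0.11)² = 0.152 m².
Convert: 543 °C = 816 K.
Q = εσA(T⁴ − T_s⁴). T⁴ − T_s⁴ = (816)⁴ − (625)⁴ = 4.43×10^11 − 1.53×10^11 = 2.91×10^11 K⁴.
Q = 0.824 × 5.67×10⁻⁸ × 0.152 × 2.91×10^11 = 2070 W.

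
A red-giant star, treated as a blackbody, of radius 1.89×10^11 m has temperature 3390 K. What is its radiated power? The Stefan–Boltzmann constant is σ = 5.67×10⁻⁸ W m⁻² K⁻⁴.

P ≈ 3.36×10^30 W

A = 4πr² = 4π × (1.89×10^11)² = 4.49×10^23 m².
P = σAT⁴ = 5.67×10⁻⁸ × 4.49×10^23 × (3390)⁴ = 5.67×10⁻⁸ × 4.49×10^23 × 1.32×10^14.
P = 3.36×10^30 W.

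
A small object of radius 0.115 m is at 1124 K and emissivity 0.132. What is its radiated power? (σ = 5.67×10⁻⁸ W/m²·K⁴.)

A = 4πr² = 4π × (0.115)² = 0.166 m².
Stefan–Boltzmann: P = εσAT⁴ = 0.132 × 5.67×10⁻⁸ × 0.166 × (1124)⁴ = 0.132 × 5.67×10⁻⁸ × 0.166 × 1.60×10^12.
P = 1990 W.

P ≈ 1990 W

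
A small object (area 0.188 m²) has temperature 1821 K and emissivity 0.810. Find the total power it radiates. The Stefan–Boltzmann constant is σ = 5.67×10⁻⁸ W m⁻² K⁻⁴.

P = εσAT⁴ = 0.810 × 5.67×10⁻⁸ × 0.188 × (1821)⁴ = 0.810 × 5.67×10⁻⁸ × 0.188 × 1.10×10^13.
P = 94900 W.

P ≈ 94900 W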